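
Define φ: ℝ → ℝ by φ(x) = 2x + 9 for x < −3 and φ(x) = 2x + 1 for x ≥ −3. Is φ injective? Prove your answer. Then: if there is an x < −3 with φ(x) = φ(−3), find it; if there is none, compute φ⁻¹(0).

-7

Both pieces are strictly increasing (slopes 2 and 2), so each is injective on its own interval.
The left piece maps (−∞, −3) onto (−∞, 3); the right piece maps [−3, ∞) onto [−5, ∞).
These images overlap. In particular φ(−3) = −5 (right piece), and solving 2x + 9 = −5 on the left piece gives x = −7 < −3.
So φ(−7) = φ(−3) with −7 ≠ −3, and φ is not injective. This x = −7 is the requested value below −3.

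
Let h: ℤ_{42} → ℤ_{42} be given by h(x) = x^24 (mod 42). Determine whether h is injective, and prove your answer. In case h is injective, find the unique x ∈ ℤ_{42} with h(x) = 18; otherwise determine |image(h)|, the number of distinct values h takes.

h(2): Repeated squaring mod 42: 2^1 ≡ 2, 2^2 ≡ 2² = 4, 2^4 ≡ 4² = 16, 2^8 ≡ 16² = 256 ≡ 4, 2^16 ≡ 4² = 16. Since 24 = 16 + 8, 2^24 ≡ 16·4: 16·4 = 64 ≡ 22. So 2^24 ≡ 22 (mod 42).
h(4): Repeated squaring mod 42: 4^1 ≡ 4, 4^2 ≡ 4² = 16, 4^4 ≡ 16² = 256 ≡ 4, 4^8 ≡ 4² = 16, 4^16 ≡ 16² = 256 ≡ 4. Since 24 = 16 + 8, 4^24 ≡ 4·16: 4·16 = 64 ≡ 22. So 4^24 ≡ 22 (mod 42).
So h(2) = h(4) = 22 while 2 ≠ 4, therefore h is not injective.
Since h is not injective, we determine |image(h)|. Computing x^24 mod 42 for each x (by repeated squaring, reducing mod 42 at every step), the values h(0), h(1), …, h(41) are: 0, 1, 22, 15, 22, 1, 36, 7, 22, 15, 22, 1, 36, 1, 28, 15, 22, 1, 36, 1, 22, 21, 22, 1, 36, 1, 22, 15, 28, 1, 36, 1, 22, 15, 22, 7, 36, 1, 22, 15, 22, 1.
The distinct values are {0, 1, 7, 15, 21, 22, 28, 36}; there are 8 of them.

8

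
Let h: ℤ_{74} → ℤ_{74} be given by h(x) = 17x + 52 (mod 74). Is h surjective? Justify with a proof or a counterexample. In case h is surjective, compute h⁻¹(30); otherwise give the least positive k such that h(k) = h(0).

64

Since gcd(17, 74) = 1, 17 is invertible modulo 74. Euclid's algorithm: 74 = 4·17 + 6, 17 = 2·6 + 5, 6 = 1·5 + 1; back-substituting gives 1 = 61·17 − 14·74, so 17⁻¹ ≡ 61 (mod 74).
Then y ↦ 61(y − 52) is a two-sided inverse to h, so every y ∈ ℤ_{74} has a preimage.
So h is surjective.
Since h is surjective, we find h⁻¹(30): we need 17x ≡ 30 − 52 ≡ 52 (mod 74). Using 17⁻¹ = 61: x ≡ 61·52 = 3172 = 42·74 + 64, so x = 64.
Check: h(64) = 17·64 + 52 = 1140 = 15·74 + 30 ≡ 30 (mod 74).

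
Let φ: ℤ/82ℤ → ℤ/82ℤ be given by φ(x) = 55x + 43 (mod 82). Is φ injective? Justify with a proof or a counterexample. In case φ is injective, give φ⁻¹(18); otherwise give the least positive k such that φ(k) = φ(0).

7

If φ(x_1) = φ(x_2), then 55x_1 ≡ 55x_2 (mod 82). Because gcd(55, 82) = 1, we may cancel 55 to get x_1 ≡ x_2 (mod 82).
Thus φ is injective.
We now compute 55⁻¹ mod 82 explicitly. Euclid's algorithm: 82 = 1·55 + 27, 55 = 2·27 + 1; back-substituting gives 1 = 3·55 − 2·82, so 55⁻¹ ≡ 3 (mod 82).
Since φ is injective, we compute φ⁻¹(18): solve 55x + 43 ≡ 18 (mod 82), i.e. 55x ≡ 57 (mod 82).
Multiplying by 55⁻¹ = 3 gives x ≡ 3·57 = 171 = 2·82 + 7 ≡ 7 (mod 82).
Check: φ(7) = 55·7 + 43 = 428 = 5·82 + 18 ≡ 18 (mod 82).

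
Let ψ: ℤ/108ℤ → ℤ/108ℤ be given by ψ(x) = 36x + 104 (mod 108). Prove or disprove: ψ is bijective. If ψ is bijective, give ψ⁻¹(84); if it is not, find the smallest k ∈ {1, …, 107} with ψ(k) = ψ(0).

3

Recall that injectivity means: for all x_1, x_2 in the domain, ψ(x_1) = ψ(x_2) implies x_1 = x_2.
We have gcd(36, 108) = 36 > 1. Taking x_1 = 0 and x_2 = 3: ψ(0) = 104 and ψ(3) = 36·3 + 104 = 212 ≡ 104 (mod 108).
So ψ(0) = ψ(3) while 0 ≠ 3, hence ψ is not injective, hence not bijective.
Since ψ is not bijective, we find the least positive k with ψ(k) = ψ(0): this means 36k ≡ 0 (mod 108), i.e. 108 ∣ 36k. Since gcd(36, 108) = 36, dividing through by 36 this holds exactly when 3 ∣ k.
The smallest positive such k is 3.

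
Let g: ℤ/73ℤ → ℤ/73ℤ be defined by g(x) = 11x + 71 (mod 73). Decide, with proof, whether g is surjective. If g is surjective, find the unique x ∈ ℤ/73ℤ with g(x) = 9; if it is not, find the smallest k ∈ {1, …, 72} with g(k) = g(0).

1

Since gcd(11, 73) = 1, 11 is invertible modulo 73. Euclid's algorithm: 73 = 6·11 + 7, 11 = 1·7 + 4, 7 = 1·4 + 3, 4 = 1·3 + 1; back-substituting gives 1 = 20·11 − 3·73, so 11⁻¹ ≡ 20 (mod 73).
For any y ∈ ℤ/73ℤ, x = 20(y − 71) mod 73 satisfies g(x) = 11·20(y − 71) + 71 ≡ y (since 11·20 ≡ 1 mod 73). So every y has a preimage.
Therefore g is surjective.
Since g is surjective, we compute g⁻¹(9): solve 11x + 71 ≡ 9 (mod 73), i.e. 11x ≡ 11 (mod 73).
Multiplying by 11⁻¹ = 20 gives x ≡ 20·11 = 220 = 3·73 + 1 ≡ 1 (mod 73).
Check: g(1) = 11·1 + 71 = 82 = 1·73 + 9 ≡ 9 (mod 73).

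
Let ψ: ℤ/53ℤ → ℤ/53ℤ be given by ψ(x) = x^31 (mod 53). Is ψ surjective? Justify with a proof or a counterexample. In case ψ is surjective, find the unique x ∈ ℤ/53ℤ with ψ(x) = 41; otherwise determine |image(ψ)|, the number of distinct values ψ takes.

18

Since 53 is prime, the nonzero elements of ℤ/53ℤ form a cyclic group of order 52.
As gcd(31, 52) = 1, raising to the 31st power is a bijection on this group: if x_1^31 ≡ x_2^31 then (x_1x_2^{−1})^31 = 1, and the only element of order dividing gcd(31, 52) = 1 is 1, so x_1 = x_2.
With ψ(0) = 0 this makes ψ injective on all of ℤ/53ℤ, hence bijective (finite equal-size domain and codomain). In particular ψ is surjective.
Since ψ is surjective, we find the preimage of 41. The inverse of x ↦ x^31 on (ℤ/53ℤ)^× is x ↦ x^47, because 31·47 = 1457 = 28·52 + 1 ≡ 1 (mod 52) and x^{52} = 1 for x ≠ 0 (Fermat). So ψ⁻¹(41) = 41^47 mod 53.
Repeated squaring mod 53: 41^1 ≡ 41, 41^2 ≡ 41² = 1681 ≡ 38, 41^4 ≡ 38² = 1444 ≡ 13, 41^8 ≡ 13² = 169 ≡ 10, 41^16 ≡ 10² = 100 ≡ 47, 41^32 ≡ 47² = 2209 ≡ 36. Since 47 = 32 + 8 + 4 + 2 + 1, 41^47 ≡ 36·10·13·38·41: 36·10 = 360 ≡ 42, then 42·13 = 546 ≡ 16, then 16·38 = 608 ≡ 25, then 25·41 = 1025 ≡ 18. So 41^47 ≡ 18 (mod 53).
Hence ψ⁻¹(41) = 18.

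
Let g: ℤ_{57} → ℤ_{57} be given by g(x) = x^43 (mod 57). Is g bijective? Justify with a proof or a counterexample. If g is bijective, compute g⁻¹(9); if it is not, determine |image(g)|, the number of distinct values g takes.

Computing x^43 mod 57 for each x (by repeated squaring, reducing mod 57 at every step), the values g(0), g(1), …, g(56) are: 0, 1, 14, 21, 25, 35, 9, 7, 8, 42, 34, 11, 12, 10, 41, 51, 55, 5, 18, 19, 20, 33, 40, 44, 54, 28, 26, 27, 4, 53, 30, 31, 29, 3, 13, 17, 24, 37, 38, 39, 52, 2, 6, 16, 47, 45, 46, 23, 15, 49, 50, 48, 22, 32, 36, 43, 56.
Every element of ℤ_{57} appears exactly once in this list, so g is a bijection, and in particular bijective.
Since g is bijective, we read off the preimage of 9 from the same table: g(6) = 9, so g⁻¹(9) = 6.

6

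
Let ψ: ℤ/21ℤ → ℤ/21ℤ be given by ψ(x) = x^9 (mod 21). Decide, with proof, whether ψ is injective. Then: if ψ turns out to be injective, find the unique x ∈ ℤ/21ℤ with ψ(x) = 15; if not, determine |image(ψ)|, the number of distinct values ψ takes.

ψ(1) = 1^9 = 1.
ψ(4): Repeated squaring mod 21: 4^1 ≡ 4, 4^2 ≡ 4² = 16, 4^4 ≡ 16² = 256 ≡ 4, 4^8 ≡ 4² = 16. Since 9 = 8 + 1, 4^9 ≡ 16·4: 16·4 = 64 ≡ 1. So 4^9 ≡ 1 (mod 21).
So ψ(1) = ψ(4) = 1 while 1 ≠ 4, hence ψ is not injective.
Since ψ is not injective, we determine |image(ψ)|. Computing x^9 mod 21 for each x (by repeated squaring, reducing mod 21 at every step), the values ψ(0), ψ(1), …, ψ(20) are: 0, 1, 8, 6, 1, 20, 6, 7, 8, 15, 13, 8, 6, 13, 14, 15, 1, 20, 15, 13, 20.
The distinct values are {0, 1, 6, 7, 8, 13, 14, 15, 20}; there are 9 of them.

9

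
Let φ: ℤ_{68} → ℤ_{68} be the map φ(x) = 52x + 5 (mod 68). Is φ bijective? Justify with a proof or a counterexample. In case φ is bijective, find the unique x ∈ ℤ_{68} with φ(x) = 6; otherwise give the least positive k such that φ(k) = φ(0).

17

Recall: φ is injective when φ(s) = φ(t) forces s = t.
We have gcd(52, 68) = 4 > 1. Taking s = 0 and t = 17: φ(0) = 5 and φ(17) = 52·17 + 5 = 889 ≡ 5 (mod 68).
So φ(0) = φ(17) while 0 ≠ 17, thus φ is not injective, hence not bijective.
Since φ is not bijective, we find the least positive k with φ(k) = φ(0): this means 52k ≡ 0 (mod 68), i.e. 68 ∣ 52k. Since gcd(52, 68) = 4, dividing through by 4 this holds exactly when 17 ∣ 13k, and as gcd(13, 17) = 1, exactly when 17 ∣ k.
The smallest positive such k is 17.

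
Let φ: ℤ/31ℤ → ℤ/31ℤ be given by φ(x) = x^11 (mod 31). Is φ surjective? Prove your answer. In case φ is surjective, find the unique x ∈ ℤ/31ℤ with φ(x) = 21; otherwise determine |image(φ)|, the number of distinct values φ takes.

Since 31 is prime, the nonzero elements of ℤ/31ℤ form a cyclic group of order 30.
As gcd(11, 30) = 1, raising to the 11th power is a bijection on this group: if u^11 ≡ v^11 then (uv^{−1})^11 = 1, and the only element of order dividing gcd(11, 30) = 1 is 1, so u = v.
With φ(0) = 0 this makes φ injective on all of ℤ/31ℤ, hence bijective (finite equal-size domain and codomain). In particular φ is surjective.
Since φ is surjective, we find the preimage of 21. The inverse of x ↦ x^11 on (ℤ/31ℤ)^× is x ↦ x^11, because 11·11 = 121 = 4·30 + 1 ≡ 1 (mod 30) and x^{30} = 1 for x ≠ 0 (Fermat). So φ⁻¹(21) = 21^11 mod 31.
Repeated squaring mod 31: 21^1 ≡ 21, 21^2 ≡ 21² = 441 ≡ 7, 21^4 ≡ 7² = 49 ≡ 18, 21^8 ≡ 18² = 324 ≡ 14. Since 11 = 8 + 2 + 1, 21^11 ≡ 14·7·21: 14·7 = 98 ≡ 5, then 5·21 = 105 ≡ 12. So 21^11 ≡ 12 (mod 31).
Hence φ⁻¹(21) = 12.

12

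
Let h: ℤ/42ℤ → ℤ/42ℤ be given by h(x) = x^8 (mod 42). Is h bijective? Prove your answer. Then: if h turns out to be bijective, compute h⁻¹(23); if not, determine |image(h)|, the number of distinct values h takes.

16

h(4): Repeated squaring mod 42: 4^1 ≡ 4, 4^2 ≡ 4² = 16, 4^4 ≡ 16² = 256 ≡ 4, 4^8 ≡ 4² = 16. So 4^8 ≡ 16 (mod 42).
h(10): Repeated squaring mod 42: 10^1 ≡ 10, 10^2 ≡ 10² = 100 ≡ 16, 10^4 ≡ 16² = 256 ≡ 4, 10^8 ≡ 4² = 16. So 10^8 ≡ 16 (mod 42).
So h(4) = h(10) = 16 while 4 ≠ 10, hence h is not injective, hence not bijective.
Since h is not bijective, we determine |image(h)|. Computing x^8 mod 42 for each x (by repeated squaring, reducing mod 42 at every step), the values h(0), h(1), …, h(41) are: 0, 1, 4, 9, 16, 25, 36, 7, 22, 39, 16, 37, 18, 1, 28, 15, 4, 37, 30, 25, 22, 21, 22, 25, 30, 37, 4, 15, 28, 1, 18, 37, 16, 39, 22, 7, 36, 25, 16, 9, 4, 1.
The distinct values are {0, 1, 4, 7, 9, 15, 16, 18, 21, 22, 25, 28, 30, 36, 37, 39}; there are 16 of them.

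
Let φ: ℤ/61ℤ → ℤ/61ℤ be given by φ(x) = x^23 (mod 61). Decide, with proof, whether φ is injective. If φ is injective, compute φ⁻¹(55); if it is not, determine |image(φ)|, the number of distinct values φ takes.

Since 61 is prime, the nonzero elements of ℤ/61ℤ form a cyclic group of order 60.
As gcd(23, 60) = 1, raising to the 23rd power is a bijection on this group: if x_1^23 ≡ x_2^23 then (x_1x_2^{−1})^23 = 1, and the only element of order dividing gcd(23, 60) = 1 is 1, so x_1 = x_2.
With φ(0) = 0 this makes φ injective on all of ℤ/61ℤ, hence bijective (finite equal-size domain and codomain). In particular φ is injective.
Since φ is injective, we find the preimage of 55. The inverse of x ↦ x^23 on (ℤ/61ℤ)^× is x ↦ x^47, because 23·47 = 1081 = 18·60 + 1 ≡ 1 (mod 60) and x^{60} = 1 for x ≠ 0 (Fermat). So φ⁻¹(55) = 55^47 mod 61.
Repeated squaring mod 61: 55^1 ≡ 55, 55^2 ≡ 55² = 3025 ≡ 36, 55^4 ≡ 36² = 1296 ≡ 15, 55^8 ≡ 15² = 225 ≡ 42, 55^16 ≡ 42² = 1764 ≡ 56, 55^32 ≡ 56² = 3136 ≡ 25. Since 47 = 32 + 8 + 4 + 2 + 1, 55^47 ≡ 25·42·15·36·55: 25·42 = 1050 ≡ 13, then 13·15 = 195 ≡ 12, then 12·36 = 432 ≡ 5, then 5·55 = 275 ≡ 31. So 55^47 ≡ 31 (mod 61).
Hence φ⁻¹(55) = 31.

31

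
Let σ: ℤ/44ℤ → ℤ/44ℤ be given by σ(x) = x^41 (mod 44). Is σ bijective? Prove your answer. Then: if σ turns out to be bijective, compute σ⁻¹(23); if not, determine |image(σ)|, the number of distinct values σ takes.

33

σ(0) = 0^41 = 0.
σ(22): Repeated squaring mod 44: 22^1 ≡ 22, 22^2 ≡ 22² = 484 ≡ 0, 22^4 ≡ 0² = 0, 22^8 ≡ 0² = 0, 22^16 ≡ 0² = 0, 22^32 ≡ 0² = 0. Since 41 = 32 + 8 + 1, 22^41 ≡ 0·0·22: 0·0 = 0, then 0·22 = 0. So 22^41 ≡ 0 (mod 44).
So σ(0) = σ(22) = 0 while 0 ≠ 22, thus σ is not injective, hence not bijective.
Since σ is not bijective, we determine |image(σ)|. Computing x^41 mod 44 for each x (by repeated squaring, reducing mod 44 at every step), the values σ(0), σ(1), …, σ(43) are: 0, 1, 24, 3, 4, 5, 28, 7, 8, 9, 32, 11, 12, 13, 36, 15, 16, 17, 40, 19, 20, 21, 0, 23, 24, 25, 4, 27, 28, 29, 8, 31, 32, 33, 12, 35, 36, 37, 16, 39, 40, 41, 20, 43.
The distinct values are {0, 1, 3, 4, 5, 7, 8, 9, 11, 12, 13, 15, 16, 17, 19, 20, 21, 23, 24, 25, 27, 28, 29, 31, 32, 33, 35, 36, 37, 39, 40, 41, 43}; there are 33 of them.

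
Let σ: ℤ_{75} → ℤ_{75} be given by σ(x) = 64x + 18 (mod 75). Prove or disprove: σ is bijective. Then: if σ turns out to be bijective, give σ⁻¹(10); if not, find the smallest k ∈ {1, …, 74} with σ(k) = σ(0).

28

Recall that injectivity means: for all u, v in the domain, σ(u) = σ(v) implies u = v.
If σ(u) = σ(v), then 64u ≡ 64v (mod 75). Because gcd(64, 75) = 1, we may cancel 64 to get u ≡ v (mod 75).
We now compute 64⁻¹ mod 75 explicitly. Euclid's algorithm: 75 = 1·64 + 11, 64 = 5·11 + 9, 11 = 1·9 + 2, 9 = 4·2 + 1; back-substituting gives 1 = 34·64 − 29·75, so 64⁻¹ ≡ 34 (mod 75).
For any y ∈ ℤ_{75}, x = 34(y − 18) mod 75 satisfies σ(x) = 64·34(y − 18) + 18 ≡ y (since 64·34 ≡ 1 mod 75). So every y has a preimage.
Thus σ is bijective.
Since σ is bijective, we find σ⁻¹(10): we need 64x ≡ 10 − 18 ≡ 67 (mod 75). Using 64⁻¹ = 34: x ≡ 34·67 = 2278 = 30·75 + 28, so x = 28.
Check: σ(28) = 64·28 + 18 = 1810 = 24·75 + 10 ≡ 10 (mod 75).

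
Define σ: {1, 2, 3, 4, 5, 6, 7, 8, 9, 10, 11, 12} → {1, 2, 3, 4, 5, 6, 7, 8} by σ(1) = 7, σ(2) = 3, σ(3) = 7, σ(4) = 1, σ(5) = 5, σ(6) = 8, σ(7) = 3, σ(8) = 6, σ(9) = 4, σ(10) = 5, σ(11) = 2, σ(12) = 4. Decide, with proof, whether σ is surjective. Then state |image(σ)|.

Every element of the codomain has a preimage: 1 = σ(4), 2 = σ(11), 3 = σ(2), 4 = σ(9), 5 = σ(5), 6 = σ(8), 7 = σ(1), 8 = σ(6).
Thus σ is surjective.
The image of σ is {1, 2, 3, 4, 5, 6, 7, 8}, which has 8 elements.

8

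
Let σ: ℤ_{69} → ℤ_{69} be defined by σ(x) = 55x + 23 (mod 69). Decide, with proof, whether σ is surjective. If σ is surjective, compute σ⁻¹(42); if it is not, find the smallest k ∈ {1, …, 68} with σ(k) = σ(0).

43

Since gcd(55, 69) = 1, 55 is invertible modulo 69. Euclid's algorithm: 69 = 1·55 + 14, 55 = 3·14 + 13, 14 = 1·13 + 1; back-substituting gives 1 = 64·55 − 51·69, so 55⁻¹ ≡ 64 (mod 69).
For any y ∈ ℤ_{69}, x = 64(y − 23) mod 69 satisfies σ(x) = 55·64(y − 23) + 23 ≡ y (since 55·64 ≡ 1 mod 69). So every y has a preimage.
So σ is surjective.
Since σ is surjective, we compute σ⁻¹(42): solve 55x + 23 ≡ 42 (mod 69), i.e. 55x ≡ 19 (mod 69).
Multiplying by 55⁻¹ = 64 gives x ≡ 64·19 = 1216 = 17·69 + 43 ≡ 43 (mod 69).
Check: σ(43) = 55·43 + 23 = 2388 = 34·69 + 42 ≡ 42 (mod 69).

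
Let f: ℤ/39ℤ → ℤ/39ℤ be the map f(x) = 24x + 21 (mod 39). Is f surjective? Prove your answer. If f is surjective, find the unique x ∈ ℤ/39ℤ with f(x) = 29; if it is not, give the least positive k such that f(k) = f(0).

Since gcd(24, 39) = 3, we have 24x ≡ 0 (mod 3) for all x, so f(x) ≡ 0 (mod 3).
But 1 ≢ 0 (mod 3), so 1 ∈ ℤ/39ℤ has no preimage. So f is not surjective.
Since f is not surjective, we find the least positive k with f(k) = f(0): this means 24k ≡ 0 (mod 39), i.e. 39 ∣ 24k. Since gcd(24, 39) = 3, dividing through by 3 this holds exactly when 13 ∣ 8k, and as gcd(8, 13) = 1, exactly when 13 ∣ k.
The smallest positive such k is 13.

13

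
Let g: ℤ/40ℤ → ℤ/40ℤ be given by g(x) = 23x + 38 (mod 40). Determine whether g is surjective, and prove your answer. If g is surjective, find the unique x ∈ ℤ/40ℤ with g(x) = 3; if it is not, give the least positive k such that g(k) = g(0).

Since gcd(23, 40) = 1, 23 is invertible modulo 40. Euclid's algorithm: 40 = 1·23 + 17, 23 = 1·17 + 6, 17 = 2·6 + 5, 6 = 1·5 + 1; back-substituting gives 1 = 7·23 − 4·40, so 23⁻¹ ≡ 7 (mod 40).
Then y ↦ 7(y − 38) is a two-sided inverse to g, so every y ∈ ℤ/40ℤ has a preimage.
Thus g is surjective.
Since g is surjective, we compute g⁻¹(3): solve 23x + 38 ≡ 3 (mod 40), i.e. 23x ≡ 5 (mod 40).
Multiplying by 23⁻¹ = 7 gives x ≡ 7·5 = 35 ≡ 35 (mod 40).
Check: g(35) = 23·35 + 38 = 843 = 21·40 + 3 ≡ 3 (mod 40).

35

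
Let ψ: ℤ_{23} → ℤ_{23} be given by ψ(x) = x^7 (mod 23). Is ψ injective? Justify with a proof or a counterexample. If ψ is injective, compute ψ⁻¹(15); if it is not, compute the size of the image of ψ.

Since 23 is prime, the nonzero elements of ℤ_{23} form a cyclic group of order 22.
As gcd(7, 22) = 1, raising to the 7th power is a bijection on this group: if x_1^7 ≡ x_2^7 then (x_1x_2^{−1})^7 = 1, and the only element of order dividing gcd(7, 22) = 1 is 1, so x_1 = x_2.
With ψ(0) = 0 this makes ψ injective on all of ℤ_{23}, hence bijective (finite equal-size domain and codomain). In particular ψ is injective.
Since ψ is injective, we find the preimage of 15. The inverse of x ↦ x^7 on (ℤ_{23})^× is x ↦ x^19, because 7·19 = 133 = 6·22 + 1 ≡ 1 (mod 22) and x^{22} = 1 for x ≠ 0 (Fermat). So ψ⁻¹(15) = 15^19 mod 23.
Repeated squaring mod 23: 15^1 ≡ 15, 15^2 ≡ 15² = 225 ≡ 18, 15^4 ≡ 18² = 324 ≡ 2, 15^8 ≡ 2² = 4, 15^16 ≡ 4² = 16. Since 19 = 16 + 2 + 1, 15^19 ≡ 16·18·15: 16·18 = 288 ≡ 12, then 12·15 = 180 ≡ 19. So 15^19 ≡ 19 (mod 23).
Hence ψ⁻¹(15) = 19.

19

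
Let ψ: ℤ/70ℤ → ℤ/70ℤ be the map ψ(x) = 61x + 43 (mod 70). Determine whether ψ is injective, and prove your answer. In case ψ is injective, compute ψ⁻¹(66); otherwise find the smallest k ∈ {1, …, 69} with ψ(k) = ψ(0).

13

If ψ(x_1) = ψ(x_2), then 61x_1 ≡ 61x_2 (mod 70). Because gcd(61, 70) = 1, we may cancel 61 to get x_1 ≡ x_2 (mod 70).
So ψ is injective.
We now compute 61⁻¹ mod 70 explicitly. Euclid's algorithm: 70 = 1·61 + 9, 61 = 6·9 + 7, 9 = 1·7 + 2, 7 = 3·2 + 1; back-substituting gives 1 = 31·61 − 27·70, so 61⁻¹ ≡ 31 (mod 70).
Since ψ is injective, we find ψ⁻¹(66): we need 61x ≡ 66 − 43 ≡ 23 (mod 70). Using 61⁻¹ = 31: x ≡ 31·23 = 713 = 10·70 + 13, so x = 13.
Check: ψ(13) = 61·13 + 43 = 836 = 11·70 + 66 ≡ 66 (mod 70).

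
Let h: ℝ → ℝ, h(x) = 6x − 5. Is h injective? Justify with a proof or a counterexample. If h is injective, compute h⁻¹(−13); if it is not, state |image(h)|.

-4/3

Recall: injectivity means: for all a, b in the domain, h(a) = h(b) implies a = b.
Suppose h(a) = h(b). Then 6a − 5 = 6b − 5, so 6a = 6b, hence a = b.
So h is injective.
Since h is injective, we compute h⁻¹(−13) = (−13 + 5)/6 = −4/3.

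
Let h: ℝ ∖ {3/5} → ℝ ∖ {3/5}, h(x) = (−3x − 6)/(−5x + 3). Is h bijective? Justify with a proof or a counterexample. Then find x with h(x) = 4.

Suppose h(u) = h(v). Cross-multiplying: (−3u − 6)(−5v + 3) = (−3v − 6)(−5u + 3).
Expanding both sides and cancelling the symmetric terms leaves −39·(u − v) = 0. Since −39 ≠ 0, u = v. Thus h is injective.
For any y ≠ 3/5, solving y(−5x + 3) = −3x − 6 for x gives a well-defined x ≠ 3/5. So h is surjective.
So h is bijective.
Solving h(x) = 4: cross-multiplying gives −3x − 6 = 4(−5x + 3), which rearranges to 17x = 18, so x = 18/17.

18/17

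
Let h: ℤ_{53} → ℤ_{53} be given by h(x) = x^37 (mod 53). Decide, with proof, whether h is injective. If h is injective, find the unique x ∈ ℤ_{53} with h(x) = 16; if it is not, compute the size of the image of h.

Since 53 is prime, the nonzero elements of ℤ_{53} form a cyclic group of order 52.
As gcd(37, 52) = 1, raising to the 37th power is a bijection on this group: if u^37 ≡ v^37 then (uv^{−1})^37 = 1, and the only element of order dividing gcd(37, 52) = 1 is 1, so u = v.
With h(0) = 0 this makes h injective on all of ℤ_{53}, hence bijective (finite equal-size domain and codomain). In particular h is injective.
Since h is injective, we find the preimage of 16. The inverse of x ↦ x^37 on (ℤ_{53})^× is x ↦ x^45, because 37·45 = 1665 = 32·52 + 1 ≡ 1 (mod 52) and x^{52} = 1 for x ≠ 0 (Fermat). So h⁻¹(16) = 16^45 mod 53.
Repeated squaring mod 53: 16^1 ≡ 16, 16^2 ≡ 16² = 256 ≡ 44, 16^4 ≡ 44² = 1936 ≡ 28, 16^8 ≡ 28² = 784 ≡ 42, 16^16 ≡ 42² = 1764 ≡ 15, 16^32 ≡ 15² = 225 ≡ 13. Since 45 = 32 + 8 + 4 + 1, 16^45 ≡ 13·42·28·16: 13·42 = 546 ≡ 16, then 16·28 = 448 ≡ 24, then 24·16 = 384 ≡ 13. So 16^45 ≡ 13 (mod 53).
Hence h⁻¹(16) = 13.

13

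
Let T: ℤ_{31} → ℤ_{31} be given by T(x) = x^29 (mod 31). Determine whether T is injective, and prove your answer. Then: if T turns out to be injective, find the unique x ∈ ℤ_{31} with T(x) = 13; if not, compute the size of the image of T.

12

Since 31 is prime, the nonzero elements of ℤ_{31} form a cyclic group of order 30.
As gcd(29, 30) = 1, raising to the 29th power is a bijection on this group: if a^29 ≡ b^29 then (ab^{−1})^29 = 1, and the only element of order dividing gcd(29, 30) = 1 is 1, so a = b.
With T(0) = 0 this makes T injective on all of ℤ_{31}, hence bijective (finite equal-size domain and codomain). In particular T is injective.
Since T is injective, we find the preimage of 13. The inverse of x ↦ x^29 on (ℤ_{31})^× is x ↦ x^29, because 29·29 = 841 = 28·30 + 1 ≡ 1 (mod 30) and x^{30} = 1 for x ≠ 0 (Fermat). So T⁻¹(13) = 13^29 mod 31.
Repeated squaring mod 31: 13^1 ≡ 13, 13^2 ≡ 13² = 169 ≡ 14, 13^4 ≡ 14² = 196 ≡ 10, 13^8 ≡ 10² = 100 ≡ 7, 13^16 ≡ 7² = 49 ≡ 18. Since 29 = 16 + 8 + 4 + 1, 13^29 ≡ 18·7·10·13: 18·7 = 126 ≡ 2, then 2·10 = 20, then 20·13 = 260 ≡ 12. So 13^29 ≡ 12 (mod 31).
Hence T⁻¹(13) = 12.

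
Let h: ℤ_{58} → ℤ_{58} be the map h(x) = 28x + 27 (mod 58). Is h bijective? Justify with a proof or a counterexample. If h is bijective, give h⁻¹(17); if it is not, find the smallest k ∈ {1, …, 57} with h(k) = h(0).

29

Recall that h is injective when h(u) = h(v) forces u = v.
We have gcd(28, 58) = 2 > 1. Taking u = 0 and v = 29: h(0) = 27 and h(29) = 28·29 + 27 = 839 ≡ 27 (mod 58).
So h(0) = h(29) while 0 ≠ 29, thus h is not injective, hence not bijective.
Since h is not bijective, we find the least positive k with h(k) = h(0): this means 28k ≡ 0 (mod 58), i.e. 58 ∣ 28k. Since gcd(28, 58) = 2, dividing through by 2 this holds exactly when 29 ∣ 14k, and as gcd(14, 29) = 1, exactly when 29 ∣ k.
The smallest positive such k is 29.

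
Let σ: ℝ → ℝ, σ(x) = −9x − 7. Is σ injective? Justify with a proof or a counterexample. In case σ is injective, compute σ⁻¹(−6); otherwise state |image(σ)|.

Recall: injectivity means: for all a, b in the domain, σ(a) = σ(b) implies a = b.
Suppose σ(a) = σ(b). Then −9a − 7 = −9b − 7, thus −9a = −9b, hence a = b.
Therefore σ is injective.
Since σ is injective, we compute σ⁻¹(−6) = (−6 + 7)/(−9) = −1/9.

-1/9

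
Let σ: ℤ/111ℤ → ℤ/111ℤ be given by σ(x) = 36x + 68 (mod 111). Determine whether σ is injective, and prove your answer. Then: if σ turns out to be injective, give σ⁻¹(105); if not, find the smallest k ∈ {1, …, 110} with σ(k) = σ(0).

37

We have gcd(36, 111) = 3 > 1. Taking x_1 = 0 and x_2 = 37: σ(0) = 68 and σ(37) = 36·37 + 68 = 1400 ≡ 68 (mod 111).
So σ(0) = σ(37) while 0 ≠ 37, thus σ is not injective.
Since σ is not injective, we find the least positive k with σ(k) = σ(0): this means 36k ≡ 0 (mod 111), i.e. 111 ∣ 36k. Since gcd(36, 111) = 3, dividing through by 3 this holds exactly when 37 ∣ 12k, and as gcd(12, 37) = 1, exactly when 37 ∣ k.
The smallest positive such k is 37.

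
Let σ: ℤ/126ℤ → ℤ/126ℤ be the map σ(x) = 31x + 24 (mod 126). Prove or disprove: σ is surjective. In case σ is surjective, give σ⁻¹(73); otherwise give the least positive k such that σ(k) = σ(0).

Since gcd(31, 126) = 1, 31 is invertible modulo 126. Euclid's algorithm: 126 = 4·31 + 2, 31 = 15·2 + 1; back-substituting gives 1 = 61·31 − 15·126, so 31⁻¹ ≡ 61 (mod 126).
Then y ↦ 61(y − 24) is a two-sided inverse to σ, so every y ∈ ℤ/126ℤ has a preimage.
Thus σ is surjective.
Since σ is surjective, we compute σ⁻¹(73): solve 31x + 24 ≡ 73 (mod 126), i.e. 31x ≡ 49 (mod 126).
Multiplying by 31⁻¹ = 61 gives x ≡ 61·49 = 2989 = 23·126 + 91 ≡ 91 (mod 126).
Check: σ(91) = 31·91 + 24 = 2845 = 22·126 + 73 ≡ 73 (mod 126).

91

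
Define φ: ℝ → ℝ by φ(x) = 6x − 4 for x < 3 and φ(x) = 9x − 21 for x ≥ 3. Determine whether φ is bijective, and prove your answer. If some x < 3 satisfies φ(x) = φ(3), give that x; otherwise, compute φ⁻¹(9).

Both pieces are strictly increasing (slopes 6 and 9), so each is injective on its own interval.
The left piece maps (−∞, 3) onto (−∞, 14); the right piece maps [3, ∞) onto [6, ∞).
These images overlap. In particular φ(3) = 6 (right piece), and solving 6x − 4 = 6 on the left piece gives x = 5/3 < 3.
So φ(5/3) = φ(3) with 5/3 ≠ 3, and φ is not injective, hence not bijective. This x = 5/3 is the requested value below 3.

5/3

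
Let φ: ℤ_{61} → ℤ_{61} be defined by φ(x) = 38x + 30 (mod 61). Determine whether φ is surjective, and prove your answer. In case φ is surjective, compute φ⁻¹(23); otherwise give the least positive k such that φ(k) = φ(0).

56

Since gcd(38, 61) = 1, 38 is invertible modulo 61. Euclid's algorithm: 61 = 1·38 + 23, 38 = 1·23 + 15, 23 = 1·15 + 8, 15 = 1·8 + 7, 8 = 1·7 + 1; back-substituting gives 1 = 53·38 − 33·61, so 38⁻¹ ≡ 53 (mod 61).
For any y ∈ ℤ_{61}, x = 53(y − 30) mod 61 satisfies φ(x) = 38·53(y − 30) + 30 ≡ y (since 38·53 ≡ 1 mod 61). So every y has a preimage.
Hence φ is surjective.
Since φ is surjective, we compute φ⁻¹(23): solve 38x + 30 ≡ 23 (mod 61), i.e. 38x ≡ 54 (mod 61).
Multiplying by 38⁻¹ = 53 gives x ≡ 53·54 = 2862 = 46·61 + 56 ≡ 56 (mod 61).
Check: φ(56) = 38·56 + 30 = 2158 = 35·61 + 23 ≡ 23 (mod 61).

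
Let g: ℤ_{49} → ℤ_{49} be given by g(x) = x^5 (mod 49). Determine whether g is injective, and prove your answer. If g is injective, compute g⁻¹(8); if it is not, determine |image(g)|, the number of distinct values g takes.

43

g(0) = 0^5 = 0.
g(7): Repeated squaring mod 49: 7^1 ≡ 7, 7^2 ≡ 7² = 49 ≡ 0, 7^4 ≡ 0² = 0. Since 5 = 4 + 1, 7^5 ≡ 0·7: 0·7 = 0. So 7^5 ≡ 0 (mod 49).
So g(0) = g(7) = 0 while 0 ≠ 7, thus g is not injective.
Since g is not injective, we determine |image(g)|. Computing x^5 mod 49 for each x (by repeated squaring, reducing mod 49 at every step), the values g(0), g(1), …, g(48) are: 0, 1, 32, 47, 44, 38, 34, 0, 36, 4, 40, 37, 10, 20, 0, 22, 25, 33, 30, 31, 6, 0, 8, 46, 26, 23, 3, 41, 0, 43, 18, 19, 16, 24, 27, 0, 29, 39, 12, 9, 45, 13, 0, 15, 11, 5, 2, 17, 48.
The distinct values are {0, 1, 2, 3, 4, 5, 6, 8, 9, 10, 11, 12, 13, 15, 16, 17, 18, 19, 20, 22, 23, 24, 25, 26, 27, 29, 30, 31, 32, 33, 34, 36, 37, 38, 39, 40, 41, 43, 44, 45, 46, 47, 48}; there are 43 of them.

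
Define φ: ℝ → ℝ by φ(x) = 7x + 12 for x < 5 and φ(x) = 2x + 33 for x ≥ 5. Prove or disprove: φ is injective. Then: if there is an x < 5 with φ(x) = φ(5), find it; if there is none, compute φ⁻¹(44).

31/7

Both pieces are strictly increasing (slopes 7 and 2), so each is injective on its own interval.
The left piece maps (−∞, 5) onto (−∞, 47); the right piece maps [5, ∞) onto [43, ∞).
These images overlap. In particular φ(5) = 43 (right piece), and solving 7x + 12 = 43 on the left piece gives x = 31/7 < 5.
So φ(31/7) = φ(5) with 31/7 ≠ 5, and φ is not injective. This x = 31/7 is the requested value below 5.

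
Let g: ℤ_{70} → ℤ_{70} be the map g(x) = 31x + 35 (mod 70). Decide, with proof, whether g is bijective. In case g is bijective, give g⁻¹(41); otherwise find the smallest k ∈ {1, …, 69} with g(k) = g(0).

16

If g(u) = g(v), then 31u ≡ 31v (mod 70). Because gcd(31, 70) = 1, we may cancel 31 to get u ≡ v (mod 70).
We now compute 31⁻¹ mod 70 explicitly. Euclid's algorithm: 70 = 2·31 + 8, 31 = 3·8 + 7, 8 = 1·7 + 1; back-substituting gives 1 = 61·31 − 27·70, so 31⁻¹ ≡ 61 (mod 70).
For any y ∈ ℤ_{70}, x = 61(y − 35) mod 70 satisfies g(x) = 31·61(y − 35) + 35 ≡ y (since 31·61 ≡ 1 mod 70). So every y has a preimage.
Therefore g is bijective.
Since g is bijective, we compute g⁻¹(41): solve 31x + 35 ≡ 41 (mod 70), i.e. 31x ≡ 6 (mod 70).
Multiplying by 31⁻¹ = 61 gives x ≡ 61·6 = 366 = 5·70 + 16 ≡ 16 (mod 70).
Check: g(16) = 31·16 + 35 = 531 = 7·70 + 41 ≡ 41 (mod 70).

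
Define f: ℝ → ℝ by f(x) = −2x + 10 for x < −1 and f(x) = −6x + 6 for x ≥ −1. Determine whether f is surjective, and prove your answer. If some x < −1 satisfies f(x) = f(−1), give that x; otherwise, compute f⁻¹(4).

1/3

Both pieces are strictly decreasing (slopes −2 and −6), so each is injective on its own interval.
The left piece maps (−∞, −1) onto (12, ∞); the right piece maps [−1, ∞) onto (−∞, 12].
These images together cover ℝ, so f is surjective.
Because the two images are disjoint, no x < −1 has f(x) = f(−1), so we compute f⁻¹(4): 4 lies in (−∞, 12], so solve −6x + 6 = 4: x = (4 − 6)/(−6) = 1/3.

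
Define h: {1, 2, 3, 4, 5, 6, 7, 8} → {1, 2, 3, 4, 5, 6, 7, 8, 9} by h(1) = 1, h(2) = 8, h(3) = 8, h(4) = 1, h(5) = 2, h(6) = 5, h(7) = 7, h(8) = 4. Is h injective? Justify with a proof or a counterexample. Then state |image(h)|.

6

h(2) = 8 = h(3) with 2 ≠ 3, so h is not injective.
The image of h is {1, 2, 4, 5, 7, 8}, which has 6 elements.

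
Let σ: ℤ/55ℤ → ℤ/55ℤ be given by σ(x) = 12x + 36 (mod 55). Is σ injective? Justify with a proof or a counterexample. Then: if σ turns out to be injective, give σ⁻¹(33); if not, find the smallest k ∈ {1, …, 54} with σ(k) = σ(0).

41

If σ(s) = σ(t), then 12s ≡ 12t (mod 55). Because gcd(12, 55) = 1, we may cancel 12 to get s ≡ t (mod 55).
Therefore σ is injective.
We now compute 12⁻¹ mod 55 explicitly. Euclid's algorithm: 55 = 4·12 + 7, 12 = 1·7 + 5, 7 = 1·5 + 2, 5 = 2·2 + 1; back-substituting gives 1 = 23·12 − 5·55, so 12⁻¹ ≡ 23 (mod 55).
Since σ is injective, we find σ⁻¹(33): we need 12x ≡ 33 − 36 ≡ 52 (mod 55). Using 12⁻¹ = 23: x ≡ 23·52 = 1196 = 21·55 + 41, so x = 41.
Check: σ(41) = 12·41 + 36 = 528 = 9·55 + 33 ≡ 33 (mod 55).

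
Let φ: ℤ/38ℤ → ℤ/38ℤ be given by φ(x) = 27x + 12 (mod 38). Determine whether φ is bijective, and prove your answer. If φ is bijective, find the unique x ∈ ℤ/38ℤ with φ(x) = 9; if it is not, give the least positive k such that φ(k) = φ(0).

21

Suppose φ(x_1) = φ(x_2) in ℤ/38ℤ. Then 27x_1 + 12 ≡ 27x_2 + 12 (mod 38), so 27(x_1 − x_2) ≡ 0 (mod 38).
Since gcd(27, 38) = 1, 27 is invertible modulo 38, hence x_1 − x_2 ≡ 0 (mod 38), i.e. x_1 = x_2.
We now compute 27⁻¹ mod 38 explicitly. Euclid's algorithm: 38 = 1·27 + 11, 27 = 2·11 + 5, 11 = 2·5 + 1; back-substituting gives 1 = 31·27 − 22·38, so 27⁻¹ ≡ 31 (mod 38).
Then y ↦ 31(y − 12) is a two-sided inverse to φ, so every y ∈ ℤ/38ℤ has a preimage.
So φ is bijective.
Since φ is bijective, we compute φ⁻¹(9): solve 27x + 12 ≡ 9 (mod 38), i.e. 27x ≡ 35 (mod 38).
Multiplying by 27⁻¹ = 31 gives x ≡ 31·35 = 1085 = 28·38 + 21 ≡ 21 (mod 38).
Check: φ(21) = 27·21 + 12 = 579 = 15·38 + 9 ≡ 9 (mod 38).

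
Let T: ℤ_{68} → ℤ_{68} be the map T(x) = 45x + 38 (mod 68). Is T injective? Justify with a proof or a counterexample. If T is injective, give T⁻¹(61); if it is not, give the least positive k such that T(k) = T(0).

By definition, T is injective if T(s) = T(t) implies s = t.
Suppose T(s) = T(t) in ℤ_{68}. Then 45s + 38 ≡ 45t + 38 (mod 68), thus 45(s − t) ≡ 0 (mod 68).
Since gcd(45, 68) = 1, 45 is invertible modulo 68, hence s − t ≡ 0 (mod 68), i.e. s = t.
Therefore T is injective.
We now compute 45⁻¹ mod 68 explicitly. Euclid's algorithm: 68 = 1·45 + 23, 45 = 1·23 + 22, 23 = 1·22 + 1; back-substituting gives 1 = 65·45 − 43·68, so 45⁻¹ ≡ 65 (mod 68).
Since T is injective, we compute T⁻¹(61): solve 45x + 38 ≡ 61 (mod 68), i.e. 45x ≡ 23 (mod 68).
Multiplying by 45⁻¹ = 65 gives x ≡ 65·23 = 1495 = 21·68 + 67 ≡ 67 (mod 68).
Check: T(67) = 45·67 + 38 = 3053 = 44·68 + 61 ≡ 61 (mod 68).

67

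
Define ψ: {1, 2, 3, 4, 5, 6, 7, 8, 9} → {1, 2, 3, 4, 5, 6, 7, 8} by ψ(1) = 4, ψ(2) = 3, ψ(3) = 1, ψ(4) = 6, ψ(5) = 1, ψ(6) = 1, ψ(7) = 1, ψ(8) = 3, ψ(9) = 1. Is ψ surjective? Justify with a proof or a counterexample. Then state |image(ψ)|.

No element maps to 2, so ψ is not surjective.
The image of ψ is {1, 3, 4, 6}, which has 4 elements.

4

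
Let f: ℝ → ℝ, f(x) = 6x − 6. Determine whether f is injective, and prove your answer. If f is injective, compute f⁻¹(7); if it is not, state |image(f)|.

13/6

Suppose f(s) = f(t). Then 6s − 6 = 6t − 6, so 6s = 6t, thus s = t.
So f is injective.
Since f is injective, we compute f⁻¹(7) = (7 + 6)/6 = 13/6.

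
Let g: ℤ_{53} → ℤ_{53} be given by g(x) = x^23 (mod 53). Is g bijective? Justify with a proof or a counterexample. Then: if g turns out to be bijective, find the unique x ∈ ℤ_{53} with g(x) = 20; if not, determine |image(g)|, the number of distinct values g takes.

51

Since 53 is prime, the nonzero elements of ℤ_{53} form a cyclic group of order 52.
As gcd(23, 52) = 1, raising to the 23rd power is a bijection on this group: if u^23 ≡ v^23 then (uv^{−1})^23 = 1, and the only element of order dividing gcd(23, 52) = 1 is 1, so u = v.
With g(0) = 0 this makes g injective on all of ℤ_{53}, hence bijective (finite equal-size domain and codomain). In particular g is bijective.
Since g is bijective, we find the preimage of 20. The inverse of x ↦ x^23 on (ℤ_{53})^× is x ↦ x^43, because 23·43 = 989 = 19·52 + 1 ≡ 1 (mod 52) and x^{52} = 1 for x ≠ 0 (Fermat). So g⁻¹(20) = 20^43 mod 53.
Repeated squaring mod 53: 20^1 ≡ 20, 20^2 ≡ 20² = 400 ≡ 29, 20^4 ≡ 29² = 841 ≡ 46, 20^8 ≡ 46² = 2116 ≡ 49, 20^16 ≡ 49² = 2401 ≡ 16, 20^32 ≡ 16² = 256 ≡ 44. Since 43 = 32 + 8 + 2 + 1, 20^43 ≡ 44·49·29·20: 44·49 = 2156 ≡ 36, then 36·29 = 1044 ≡ 37, then 37·20 = 740 ≡ 51. So 20^43 ≡ 51 (mod 53).
Hence g⁻¹(20) = 51.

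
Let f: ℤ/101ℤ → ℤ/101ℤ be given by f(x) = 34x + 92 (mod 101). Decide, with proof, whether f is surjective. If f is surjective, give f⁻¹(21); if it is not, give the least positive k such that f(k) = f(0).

90

Since gcd(34, 101) = 1, 34 is invertible modulo 101. Euclid's algorithm: 101 = 2·34 + 33, 34 = 1·33 + 1; back-substituting gives 1 = 3·34 − 1·101, so 34⁻¹ ≡ 3 (mod 101).
Then y ↦ 3(y − 92) is a two-sided inverse to f, so every y ∈ ℤ/101ℤ has a preimage.
So f is surjective.
Since f is surjective, we compute f⁻¹(21): solve 34x + 92 ≡ 21 (mod 101), i.e. 34x ≡ 30 (mod 101).
Multiplying by 34⁻¹ = 3 gives x ≡ 3·30 = 90 ≡ 90 (mod 101).
Check: f(90) = 34·90 + 92 = 3152 = 31·101 + 21 ≡ 21 (mod 101).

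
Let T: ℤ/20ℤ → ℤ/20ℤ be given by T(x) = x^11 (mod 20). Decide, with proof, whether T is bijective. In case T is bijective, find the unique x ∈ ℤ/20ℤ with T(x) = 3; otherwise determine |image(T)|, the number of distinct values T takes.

T(0) = 0^11 = 0.
T(10): Repeated squaring mod 20: 10^1 ≡ 10, 10^2 ≡ 10² = 100 ≡ 0, 10^4 ≡ 0² = 0, 10^8 ≡ 0² = 0. Since 11 = 8 + 2 + 1, 10^11 ≡ 0·0·10: 0·0 = 0, then 0·10 = 0. So 10^11 ≡ 0 (mod 20).
So T(0) = T(10) = 0 while 0 ≠ 10, thus T is not injective, hence not bijective.
Since T is not bijective, we determine |image(T)|. Computing x^11 mod 20 for each x (by repeated squaring, reducing mod 20 at every step), the values T(0), T(1), …, T(19) are: 0, 1, 8, 7, 4, 5, 16, 3, 12, 9, 0, 11, 8, 17, 4, 15, 16, 13, 12, 19.
The distinct values are {0, 1, 3, 4, 5, 7, 8, 9, 11, 12, 13, 15, 16, 17, 19}; there are 15 of them.

15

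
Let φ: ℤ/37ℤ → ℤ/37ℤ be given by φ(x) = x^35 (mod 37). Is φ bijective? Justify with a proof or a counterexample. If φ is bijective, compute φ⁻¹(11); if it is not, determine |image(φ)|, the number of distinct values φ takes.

27

Since 37 is prime, the nonzero elements of ℤ/37ℤ form a cyclic group of order 36.
As gcd(35, 36) = 1, raising to the 35th power is a bijection on this group: if a^35 ≡ b^35 then (ab^{−1})^35 = 1, and the only element of order dividing gcd(35, 36) = 1 is 1, so a = b.
With φ(0) = 0 this makes φ injective on all of ℤ/37ℤ, hence bijective (finite equal-size domain and codomain). In particular φ is bijective.
Since φ is bijective, we find the preimage of 11. The inverse of x ↦ x^35 on (ℤ/37ℤ)^× is x ↦ x^35, because 35·35 = 1225 = 34·36 + 1 ≡ 1 (mod 36) and x^{36} = 1 for x ≠ 0 (Fermat). So φ⁻¹(11) = 11^35 mod 37.
Repeated squaring mod 37: 11^1 ≡ 11, 11^2 ≡ 11² = 121 ≡ 10, 11^4 ≡ 10² = 100 ≡ 26, 11^8 ≡ 26² = 676 ≡ 10, 11^16 ≡ 10² = 100 ≡ 26, 11^32 ≡ 26² = 676 ≡ 10. Since 35 = 32 + 2 + 1, 11^35 ≡ 10·10·11: 10·10 = 100 ≡ 26, then 26·11 = 286 ≡ 27. So 11^35 ≡ 27 (mod 37).
Hence φ⁻¹(11) = 27.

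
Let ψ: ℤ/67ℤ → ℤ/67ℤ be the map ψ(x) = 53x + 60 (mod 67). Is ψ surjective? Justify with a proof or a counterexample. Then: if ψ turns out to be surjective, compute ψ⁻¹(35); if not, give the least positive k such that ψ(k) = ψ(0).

64

Since gcd(53, 67) = 1, 53 is invertible modulo 67. Euclid's algorithm: 67 = 1·53 + 14, 53 = 3·14 + 11, 14 = 1·11 + 3, 11 = 3·3 + 2, 3 = 1·2 + 1; back-substituting gives 1 = 43·53 − 34·67, so 53⁻¹ ≡ 43 (mod 67).
For any y ∈ ℤ/67ℤ, x = 43(y − 60) mod 67 satisfies ψ(x) = 53·43(y − 60) + 60 ≡ y (since 53·43 ≡ 1 mod 67). So every y has a preimage.
So ψ is surjective.
Since ψ is surjective, we compute ψ⁻¹(35): solve 53x + 60 ≡ 35 (mod 67), i.e. 53x ≡ 42 (mod 67).
Multiplying by 53⁻¹ = 43 gives x ≡ 43·42 = 1806 = 26·67 + 64 ≡ 64 (mod 67).
Check: ψ(64) = 53·64 + 60 = 3452 = 51·67 + 35 ≡ 35 (mod 67).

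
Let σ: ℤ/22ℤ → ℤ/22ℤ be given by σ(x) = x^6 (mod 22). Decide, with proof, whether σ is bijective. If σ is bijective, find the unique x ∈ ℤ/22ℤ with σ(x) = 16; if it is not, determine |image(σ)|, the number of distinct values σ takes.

σ(10): Repeated squaring mod 22: 10^1 ≡ 10, 10^2 ≡ 10² = 100 ≡ 12, 10^4 ≡ 12² = 144 ≡ 12. Since 6 = 4 + 2, 10^6 ≡ 12·12: 12·12 = 144 ≡ 12. So 10^6 ≡ 12 (mod 22).
σ(12): Repeated squaring mod 22: 12^1 ≡ 12, 12^2 ≡ 12² = 144 ≡ 12, 12^4 ≡ 12² = 144 ≡ 12. Since 6 = 4 + 2, 12^6 ≡ 12·12: 12·12 = 144 ≡ 12. So 12^6 ≡ 12 (mod 22).
So σ(10) = σ(12) = 12 while 10 ≠ 12, so σ is not injective, hence not bijective.
Since σ is not bijective, we determine |image(σ)|. Computing x^6 mod 22 for each x (by repeated squaring, reducing mod 22 at every step), the values σ(0), σ(1), …, σ(21) are: 0, 1, 20, 3, 4, 5, 16, 15, 14, 9, 12, 11, 12, 9, 14, 15, 16, 5, 4, 3, 20, 1.
The distinct values are {0, 1, 3, 4, 5, 9, 11, 12, 14, 15, 16, 20}; there are 12 of them.

12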